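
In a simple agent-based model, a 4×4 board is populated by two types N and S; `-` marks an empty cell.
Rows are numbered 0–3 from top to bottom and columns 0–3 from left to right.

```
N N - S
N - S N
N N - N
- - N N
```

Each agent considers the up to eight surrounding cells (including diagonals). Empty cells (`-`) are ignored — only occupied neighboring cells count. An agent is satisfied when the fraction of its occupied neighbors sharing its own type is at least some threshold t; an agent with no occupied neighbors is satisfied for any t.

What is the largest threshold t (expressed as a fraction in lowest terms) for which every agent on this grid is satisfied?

1/5

Row 0: (0,0)N 2/2 · (0,1)N 2/3 · (0,3)S 1/2
Row 1: (1,0)N 4/4 · (1,2)S 1/5 · (1,3)N 1/3
Row 2: (2,0)N 2/2 · (2,1)N 3/4 · (2,3)N 3/4
Row 3: (3,2)N 3/3 · (3,3)N 2/2
The smallest same-type fraction is 1/5 at (1,2), which reduces to 1/5. Any threshold above that leaves this agent unsatisfied.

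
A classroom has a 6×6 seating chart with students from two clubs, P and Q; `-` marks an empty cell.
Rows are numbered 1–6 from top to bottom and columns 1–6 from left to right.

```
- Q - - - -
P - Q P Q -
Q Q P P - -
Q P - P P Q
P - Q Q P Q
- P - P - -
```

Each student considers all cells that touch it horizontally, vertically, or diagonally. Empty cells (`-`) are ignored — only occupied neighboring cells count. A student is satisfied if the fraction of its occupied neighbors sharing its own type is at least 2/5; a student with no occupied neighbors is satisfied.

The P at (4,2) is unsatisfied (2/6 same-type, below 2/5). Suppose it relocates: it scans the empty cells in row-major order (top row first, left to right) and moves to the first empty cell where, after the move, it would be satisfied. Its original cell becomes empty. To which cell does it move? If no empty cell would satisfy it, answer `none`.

(1,1)

Vacating (4,2). Empty cells in order:
  (1,1): 1/2 same-type → satisfied — stop here.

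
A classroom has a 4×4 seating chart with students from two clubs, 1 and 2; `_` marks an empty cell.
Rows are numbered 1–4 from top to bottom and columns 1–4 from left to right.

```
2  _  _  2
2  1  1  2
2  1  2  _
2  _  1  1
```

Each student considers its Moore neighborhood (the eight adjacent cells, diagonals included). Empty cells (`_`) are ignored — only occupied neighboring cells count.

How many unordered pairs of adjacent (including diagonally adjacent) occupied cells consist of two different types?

13

Scan each occupied cell's neighbors to the right and below (and the two forward diagonals) so each pair is counted once.
Row 1: 2(1,1)–2(2,1)= 2(1,1)–1(2,2)≠ 2(1,4)–2(2,4)= 2(1,4)–1(2,3)≠  → 2/4 unlike.
Row 2: 2(2,1)–1(2,2)≠ 2(2,1)–2(3,1)= 2(2,1)–1(3,2)≠ 1(2,2)–1(2,3)= 1(2,2)–1(3,2)= 1(2,2)–2(3,3)≠ 1(2,2)–2(3,1)≠ 1(2,3)–2(2,4)≠ 1(2,3)–2(3,3)≠ 1(2,3)–1(3,2)= 2(2,4)–2(3,3)=  → 6/11 unlike.
Row 3: 2(3,1)–1(3,2)≠ 2(3,1)–2(4,1)= 1(3,2)–2(3,3)≠ 1(3,2)–1(4,3)= 1(3,2)–2(4,1)≠ 2(3,3)–1(4,3)≠ 2(3,3)–1(4,4)≠  → 5/7 unlike.
Row 4: 1(4,3)–1(4,4)=  → 0/1 unlike.
Total adjacent occupied pairs: 23; unlike-type pairs: 13.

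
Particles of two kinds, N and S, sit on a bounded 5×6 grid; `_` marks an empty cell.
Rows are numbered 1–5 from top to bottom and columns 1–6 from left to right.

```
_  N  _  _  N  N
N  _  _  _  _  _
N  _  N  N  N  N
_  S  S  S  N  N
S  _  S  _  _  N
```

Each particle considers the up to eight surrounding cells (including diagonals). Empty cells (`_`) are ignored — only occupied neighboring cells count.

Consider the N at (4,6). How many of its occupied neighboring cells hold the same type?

4

Occupied neighbors of (4,6): (3,5)=N, (3,6)=N, (4,5)=N, (5,6)=N.
Same type (N): 4 of 4.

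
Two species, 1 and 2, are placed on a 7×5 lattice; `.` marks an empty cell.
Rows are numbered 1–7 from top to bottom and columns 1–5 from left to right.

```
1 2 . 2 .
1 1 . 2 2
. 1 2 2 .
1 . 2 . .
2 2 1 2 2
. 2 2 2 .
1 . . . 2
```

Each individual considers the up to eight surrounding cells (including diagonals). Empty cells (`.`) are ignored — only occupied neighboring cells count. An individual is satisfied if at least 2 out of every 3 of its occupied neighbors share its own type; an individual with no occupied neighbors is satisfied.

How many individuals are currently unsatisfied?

8

(1,1)1 2/3 ok
(1,2)2 0/3 unhappy
(1,4)2 2/2 ok
(2,1)1 3/4 ok
(2,2)1 3/5 unhappy
(2,4)2 4/4 ok
(2,5)2 3/3 ok
(3,2)1 3/5 unhappy
(3,3)2 3/5 unhappy
(3,4)2 4/4 ok
(4,1)1 1/3 unhappy
(4,3)2 4/6 ok
(5,1)2 2/3 ok
(5,2)2 4/6 ok
(5,3)1 0/6 unhappy
(5,4)2 4/5 ok
(5,5)2 2/2 ok
(6,2)2 3/5 unhappy
(6,3)2 4/5 ok
(6,4)2 4/5 ok
(7,1)1 0/1 unhappy
(7,5)2 1/1 ok
Unsatisfied: (1,2), (2,2), (3,2), (3,3), (4,1), (5,3), (6,2), (7,1) — 8 in total.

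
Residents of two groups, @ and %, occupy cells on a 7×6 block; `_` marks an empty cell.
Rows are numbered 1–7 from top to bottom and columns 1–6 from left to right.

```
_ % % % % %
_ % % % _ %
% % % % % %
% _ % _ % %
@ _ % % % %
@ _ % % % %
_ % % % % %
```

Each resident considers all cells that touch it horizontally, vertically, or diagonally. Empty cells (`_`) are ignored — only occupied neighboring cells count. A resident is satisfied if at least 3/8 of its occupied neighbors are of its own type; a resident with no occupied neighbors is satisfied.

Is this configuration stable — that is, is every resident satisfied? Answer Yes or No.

(1,2)% 3/3 satisfied
(1,3)% 5/5 satisfied
(1,4)% 4/4 satisfied
(1,5)% 4/4 satisfied
(1,6)% 2/2 satisfied
(2,2)% 6/6 satisfied
(2,3)% 8/8 satisfied
(2,4)% 7/7 satisfied
(2,6)% 4/4 satisfied
(3,1)% 3/3 satisfied
(3,2)% 6/6 satisfied
(3,3)% 6/6 satisfied
(3,4)% 6/6 satisfied
(3,5)% 6/6 satisfied
(3,6)% 4/4 satisfied
(4,1)% 2/3 satisfied
(4,3)% 5/5 satisfied
(4,5)% 7/7 satisfied
(4,6)% 5/5 satisfied
(5,1)@ 1/2 satisfied
(5,3)% 4/4 satisfied
(5,4)% 7/7 satisfied
(5,5)% 7/7 satisfied
(5,6)% 5/5 satisfied
(6,1)@ 1/2 satisfied
(6,3)% 6/6 satisfied
(6,4)% 8/8 satisfied
(6,5)% 8/8 satisfied
(6,6)% 5/5 satisfied
(7,2)% 2/3 satisfied
(7,3)% 4/4 satisfied
(7,4)% 5/5 satisfied
(7,5)% 5/5 satisfied
(7,6)% 3/3 satisfied
All meet the threshold, so the configuration is stable.

Yes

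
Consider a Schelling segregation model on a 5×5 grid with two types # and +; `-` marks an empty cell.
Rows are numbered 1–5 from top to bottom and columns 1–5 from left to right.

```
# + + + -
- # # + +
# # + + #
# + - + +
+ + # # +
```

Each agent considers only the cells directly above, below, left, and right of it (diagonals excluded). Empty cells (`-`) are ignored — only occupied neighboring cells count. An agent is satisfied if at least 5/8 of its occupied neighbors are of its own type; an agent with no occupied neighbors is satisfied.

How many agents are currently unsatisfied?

Row 1: (1,1)# 0/1 unhappy · (1,2)+ 1/3 unhappy · (1,3)+ 2/3 ok · (1,4)+ 2/2 ok
Row 2: (2,2)# 2/3 ok · (2,3)# 1/4 unhappy · (2,4)+ 3/4 ok · (2,5)+ 1/2 unhappy
Row 3: (3,1)# 2/2 ok · (3,2)# 2/4 unhappy · (3,3)+ 1/3 unhappy · (3,4)+ 3/4 ok · (3,5)# 0/3 unhappy
Row 4: (4,1)# 1/3 unhappy · (4,2)+ 1/3 unhappy · (4,4)+ 2/3 ok · (4,5)+ 2/3 ok
Row 5: (5,1)+ 1/2 unhappy · (5,2)+ 2/3 ok · (5,3)# 1/2 unhappy · (5,4)# 1/3 unhappy · (5,5)+ 1/2 unhappy
Unsatisfied: (1,1), (1,2), (2,3), (2,5), (3,2), (3,3), (3,5), (4,1), (4,2), (5,1), (5,3), (5,4), (5,5) — 13 in total.

13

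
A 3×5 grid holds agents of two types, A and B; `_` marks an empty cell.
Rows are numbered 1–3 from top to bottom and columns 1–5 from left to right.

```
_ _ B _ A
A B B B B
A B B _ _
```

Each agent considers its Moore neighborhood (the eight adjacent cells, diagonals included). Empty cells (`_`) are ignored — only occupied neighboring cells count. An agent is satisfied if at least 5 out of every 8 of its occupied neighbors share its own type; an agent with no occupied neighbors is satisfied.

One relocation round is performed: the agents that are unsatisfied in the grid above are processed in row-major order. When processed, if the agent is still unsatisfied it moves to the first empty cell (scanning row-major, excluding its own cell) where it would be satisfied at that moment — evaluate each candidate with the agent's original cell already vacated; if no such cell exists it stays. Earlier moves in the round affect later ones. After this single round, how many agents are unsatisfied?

Initially unsatisfied (in order): (1,5), (2,1), (2,5), (3,1), (3,2).
  (1,5): no empty cell satisfies it; stays.
  (2,1): no empty cell satisfies it; stays.
  (2,5) → (1,2).
  (3,1): no empty cell satisfies it; stays.
  (3,2) → (1,1).
Resulting grid:
B B B _ A
A B B B _
A _ B _ _
Unsatisfied now: (1,5), (2,1), (3,1).

3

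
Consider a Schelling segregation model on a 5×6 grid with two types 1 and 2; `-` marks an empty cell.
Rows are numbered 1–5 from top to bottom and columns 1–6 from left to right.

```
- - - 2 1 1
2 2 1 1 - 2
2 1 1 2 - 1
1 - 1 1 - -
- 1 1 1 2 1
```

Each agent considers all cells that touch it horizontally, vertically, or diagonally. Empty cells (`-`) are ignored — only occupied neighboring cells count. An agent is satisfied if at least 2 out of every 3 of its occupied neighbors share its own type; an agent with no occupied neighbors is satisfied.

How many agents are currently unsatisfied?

(1,4)2 0/3 unhappy
(1,5)1 2/4 unhappy
(1,6)1 1/2 unhappy
(2,1)2 2/3 ok
(2,2)2 2/5 unhappy
(2,3)1 3/6 unhappy
(2,4)1 3/5 unhappy
(2,6)2 0/3 unhappy
(3,1)2 2/4 unhappy
(3,2)1 4/7 unhappy
(3,3)1 5/7 ok
(3,4)2 0/5 unhappy
(3,6)1 0/1 unhappy
(4,1)1 2/3 ok
(4,3)1 6/7 ok
(4,4)1 4/6 ok
(5,2)1 3/3 ok
(5,3)1 4/4 ok
(5,4)1 3/4 ok
(5,5)2 0/3 unhappy
(5,6)1 0/1 unhappy
Unsatisfied: (1,4), (1,5), (1,6), (2,2), (2,3), (2,4), (2,6), (3,1), (3,2), (3,4), (3,6), (5,5), (5,6) — 13 in total.

13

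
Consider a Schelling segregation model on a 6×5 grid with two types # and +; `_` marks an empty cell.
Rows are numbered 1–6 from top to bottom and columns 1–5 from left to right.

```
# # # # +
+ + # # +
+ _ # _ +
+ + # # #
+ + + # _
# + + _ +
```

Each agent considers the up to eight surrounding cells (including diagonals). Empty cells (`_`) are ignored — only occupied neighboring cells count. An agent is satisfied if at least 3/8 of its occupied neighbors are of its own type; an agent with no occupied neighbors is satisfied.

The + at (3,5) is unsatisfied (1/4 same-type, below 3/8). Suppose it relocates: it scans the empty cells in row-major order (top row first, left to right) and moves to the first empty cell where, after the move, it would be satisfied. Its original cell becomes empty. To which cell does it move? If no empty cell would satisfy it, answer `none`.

(3,2)

Vacating (3,5). Empty cells in order:
  (3,2): 5/8 same-type → satisfied — stop here.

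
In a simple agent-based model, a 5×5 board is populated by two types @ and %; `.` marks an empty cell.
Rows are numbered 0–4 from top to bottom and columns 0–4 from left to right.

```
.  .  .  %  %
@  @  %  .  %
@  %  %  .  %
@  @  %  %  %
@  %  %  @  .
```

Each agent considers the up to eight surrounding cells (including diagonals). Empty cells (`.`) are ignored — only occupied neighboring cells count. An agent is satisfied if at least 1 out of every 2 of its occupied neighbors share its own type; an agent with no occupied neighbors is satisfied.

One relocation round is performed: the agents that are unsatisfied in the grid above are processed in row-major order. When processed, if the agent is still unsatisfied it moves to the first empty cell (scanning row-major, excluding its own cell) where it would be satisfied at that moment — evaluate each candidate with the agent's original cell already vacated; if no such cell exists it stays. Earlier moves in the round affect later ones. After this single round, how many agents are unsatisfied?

0

Initially unsatisfied (in order): (1,1), (2,1), (3,1), (4,1), (4,3).
  (1,1) → (0,0).
  (2,1) → (0,2).
  (3,1) → (0,1).
  (4,1): now satisfied by earlier moves; stays.
  (4,3) → (1,1).
Resulting grid:
@ @ % % %
@ @ % . %
@ . % . %
@ . % % %
@ % % . .
All satisfied now.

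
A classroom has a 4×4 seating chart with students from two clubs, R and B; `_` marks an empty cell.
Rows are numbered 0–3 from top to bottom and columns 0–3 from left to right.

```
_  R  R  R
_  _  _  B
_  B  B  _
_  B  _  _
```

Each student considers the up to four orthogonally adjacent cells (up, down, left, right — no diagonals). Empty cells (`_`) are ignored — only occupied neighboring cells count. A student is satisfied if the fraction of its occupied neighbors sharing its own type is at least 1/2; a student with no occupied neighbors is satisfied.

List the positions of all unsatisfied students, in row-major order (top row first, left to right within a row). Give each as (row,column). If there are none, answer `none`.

(1,3)

(0,1)R 1/1 satisfied
(0,2)R 2/2 satisfied
(0,3)R 1/2 satisfied
(1,3)B 0/1 not
(2,1)B 2/2 satisfied
(2,2)B 1/1 satisfied
(3,1)B 1/1 satisfied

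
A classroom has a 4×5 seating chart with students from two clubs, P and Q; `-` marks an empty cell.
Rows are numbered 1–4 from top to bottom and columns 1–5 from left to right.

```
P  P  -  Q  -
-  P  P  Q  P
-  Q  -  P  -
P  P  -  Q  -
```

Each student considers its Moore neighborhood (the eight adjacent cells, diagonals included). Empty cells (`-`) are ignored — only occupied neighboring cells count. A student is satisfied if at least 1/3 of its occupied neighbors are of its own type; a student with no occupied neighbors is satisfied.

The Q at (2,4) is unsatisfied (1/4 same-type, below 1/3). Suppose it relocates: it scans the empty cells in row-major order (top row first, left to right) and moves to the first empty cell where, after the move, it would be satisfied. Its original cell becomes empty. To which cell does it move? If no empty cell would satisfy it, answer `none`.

(1,5)

Vacating (2,4). Empty cells in order:
  (1,3): 1/4 same-type → still unsatisfied.
  (1,5): 1/2 same-type → satisfied — stop here.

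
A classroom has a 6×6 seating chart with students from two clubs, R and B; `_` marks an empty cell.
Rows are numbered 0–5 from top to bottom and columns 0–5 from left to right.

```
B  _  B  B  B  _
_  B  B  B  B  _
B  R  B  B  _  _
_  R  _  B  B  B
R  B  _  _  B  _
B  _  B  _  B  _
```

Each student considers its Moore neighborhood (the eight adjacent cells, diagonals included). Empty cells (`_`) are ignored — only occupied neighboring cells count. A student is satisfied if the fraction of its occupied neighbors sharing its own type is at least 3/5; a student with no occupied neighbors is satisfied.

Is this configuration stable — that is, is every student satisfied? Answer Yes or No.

(0,0)B 1/1 ok
(0,2)B 4/4 ok
(0,3)B 5/5 ok
(0,4)B 3/3 ok
(1,1)B 5/6 ok
(1,2)B 6/7 ok
(1,3)B 7/7 ok
(1,4)B 4/4 ok
(2,0)B 1/3 unhappy
(2,1)R 1/5 unhappy
(2,2)B 5/7 ok
(2,3)B 6/6 ok
(3,1)R 2/5 unhappy
(3,3)B 4/4 ok
(3,4)B 4/4 ok
(3,5)B 2/2 ok
(4,0)R 1/3 unhappy
(4,1)B 2/4 unhappy
(4,4)B 4/4 ok
(5,0)B 1/2 unhappy
(5,2)B 1/1 ok
(5,4)B 1/1 ok
For instance (2,0) has only 1/3 same-type neighbors, below 3/5.

No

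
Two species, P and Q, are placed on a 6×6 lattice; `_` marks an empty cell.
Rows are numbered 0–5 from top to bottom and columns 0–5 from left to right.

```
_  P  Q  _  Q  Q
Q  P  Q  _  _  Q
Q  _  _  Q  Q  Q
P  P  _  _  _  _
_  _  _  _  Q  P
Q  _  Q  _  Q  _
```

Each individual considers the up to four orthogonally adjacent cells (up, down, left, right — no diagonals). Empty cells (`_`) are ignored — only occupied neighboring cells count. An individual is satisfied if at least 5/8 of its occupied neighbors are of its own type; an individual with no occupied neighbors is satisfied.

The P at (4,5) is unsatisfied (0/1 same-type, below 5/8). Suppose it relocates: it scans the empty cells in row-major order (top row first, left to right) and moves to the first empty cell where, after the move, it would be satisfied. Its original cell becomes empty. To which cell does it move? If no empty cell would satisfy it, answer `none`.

(2,1)

Vacating (4,5). Empty cells in order:
  (0,0): 1/2 same-type → still unsatisfied.
  (0,3): 0/2 same-type → still unsatisfied.
  (1,3): 0/2 same-type → still unsatisfied.
  (1,4): 0/3 same-type → still unsatisfied.
  (2,1): 2/3 same-type → satisfied — stop here.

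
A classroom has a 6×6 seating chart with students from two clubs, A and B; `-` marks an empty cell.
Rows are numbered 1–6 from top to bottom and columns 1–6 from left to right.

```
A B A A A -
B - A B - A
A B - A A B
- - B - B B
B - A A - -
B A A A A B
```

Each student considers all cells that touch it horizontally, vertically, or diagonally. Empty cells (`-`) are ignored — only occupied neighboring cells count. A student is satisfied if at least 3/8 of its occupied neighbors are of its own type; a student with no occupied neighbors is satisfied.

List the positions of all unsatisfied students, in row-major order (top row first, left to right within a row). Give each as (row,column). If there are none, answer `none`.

Row 1: (1,1)A 0/2 not · (1,2)B 1/4 not · (1,3)A 2/4 satisfied · (1,4)A 3/4 satisfied · (1,5)A 2/3 satisfied
Row 2: (2,1)B 2/4 satisfied · (2,3)A 3/6 satisfied · (2,4)B 0/6 not · (2,6)A 2/3 satisfied
Row 3: (3,1)A 0/2 not · (3,2)B 2/4 satisfied · (3,4)A 2/5 satisfied · (3,5)A 2/6 not · (3,6)B 2/4 satisfied
Row 4: (4,3)B 1/4 not · (4,5)B 2/5 satisfied · (4,6)B 2/3 satisfied
Row 5: (5,1)B 1/2 satisfied · (5,3)A 4/5 satisfied · (5,4)A 4/6 satisfied
Row 6: (6,1)B 1/2 satisfied · (6,2)A 2/4 satisfied · (6,3)A 4/4 satisfied · (6,4)A 4/4 satisfied · (6,5)A 2/3 satisfied · (6,6)B 0/1 not

(1,1), (1,2), (2,4), (3,1), (3,5), (4,3), (6,6)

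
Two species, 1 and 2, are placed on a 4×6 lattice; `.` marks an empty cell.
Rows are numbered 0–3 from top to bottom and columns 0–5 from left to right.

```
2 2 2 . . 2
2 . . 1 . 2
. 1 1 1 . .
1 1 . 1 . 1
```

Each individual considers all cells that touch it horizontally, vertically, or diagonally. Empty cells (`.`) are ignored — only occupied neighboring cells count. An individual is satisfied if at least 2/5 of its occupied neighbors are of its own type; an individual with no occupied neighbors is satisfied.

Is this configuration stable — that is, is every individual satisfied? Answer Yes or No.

Yes

(0,0)2 2/2 satisfied
(0,1)2 3/3 satisfied
(0,2)2 1/2 satisfied
(0,5)2 1/1 satisfied
(1,0)2 2/3 satisfied
(1,3)1 2/3 satisfied
(1,5)2 1/1 satisfied
(2,1)1 3/4 satisfied
(2,2)1 5/5 satisfied
(2,3)1 3/3 satisfied
(3,0)1 2/2 satisfied
(3,1)1 3/3 satisfied
(3,3)1 2/2 satisfied
(3,5)1 0/0 satisfied
All meet the threshold, so the configuration is stable.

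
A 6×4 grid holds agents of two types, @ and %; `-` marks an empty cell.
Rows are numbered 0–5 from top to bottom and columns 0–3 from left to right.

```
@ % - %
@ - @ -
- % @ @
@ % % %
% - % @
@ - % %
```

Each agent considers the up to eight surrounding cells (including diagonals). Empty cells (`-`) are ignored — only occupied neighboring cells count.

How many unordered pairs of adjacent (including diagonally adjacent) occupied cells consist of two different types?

21

Scan each occupied cell's neighbors to the right and below (and the two forward diagonals) so each pair is counted once.
From row 0: 4 unlike of 5 pairs (running 4/5).
From row 1: 2 unlike of 4 pairs (running 6/9).
From row 2: 7 unlike of 10 pairs (running 13/19).
From row 3: 4 unlike of 10 pairs (running 17/29).
From row 4: 4 unlike of 6 pairs (running 21/35).
From row 5: 0 unlike of 1 pairs (running 21/36).
Total adjacent occupied pairs: 36; unlike-type pairs: 21.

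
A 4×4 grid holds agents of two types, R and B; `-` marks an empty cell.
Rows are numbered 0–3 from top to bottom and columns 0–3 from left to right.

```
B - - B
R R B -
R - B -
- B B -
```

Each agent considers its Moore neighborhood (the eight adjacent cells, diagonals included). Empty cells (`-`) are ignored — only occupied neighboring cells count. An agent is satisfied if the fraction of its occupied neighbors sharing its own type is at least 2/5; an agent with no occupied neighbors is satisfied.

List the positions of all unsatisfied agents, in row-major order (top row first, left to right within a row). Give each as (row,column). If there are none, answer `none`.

(0,0)B 0/2 not
(0,3)B 1/1 satisfied
(1,0)R 2/3 satisfied
(1,1)R 2/5 satisfied
(1,2)B 2/3 satisfied
(2,0)R 2/3 satisfied
(2,2)B 3/4 satisfied
(3,1)B 2/3 satisfied
(3,2)B 2/2 satisfied

(0,0)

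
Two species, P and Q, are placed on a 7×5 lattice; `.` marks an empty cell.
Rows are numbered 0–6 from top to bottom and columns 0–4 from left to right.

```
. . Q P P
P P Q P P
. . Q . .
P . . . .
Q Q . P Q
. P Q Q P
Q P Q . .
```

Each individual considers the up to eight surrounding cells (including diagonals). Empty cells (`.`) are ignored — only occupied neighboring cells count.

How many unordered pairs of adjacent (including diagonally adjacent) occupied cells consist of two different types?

Scan each occupied cell's neighbors to the right and below (and the two forward diagonals) so each pair is counted once.
From row 0: 4 unlike of 10 pairs (running 4/10).
From row 1: 4 unlike of 7 pairs (running 8/17).
From row 3: 2 unlike of 2 pairs (running 10/19).
From row 4: 6 unlike of 10 pairs (running 16/29).
From row 5: 5 unlike of 9 pairs (running 21/38).
From row 6: 2 unlike of 2 pairs (running 23/40).
Total adjacent occupied pairs: 40; unlike-type pairs: 23.

23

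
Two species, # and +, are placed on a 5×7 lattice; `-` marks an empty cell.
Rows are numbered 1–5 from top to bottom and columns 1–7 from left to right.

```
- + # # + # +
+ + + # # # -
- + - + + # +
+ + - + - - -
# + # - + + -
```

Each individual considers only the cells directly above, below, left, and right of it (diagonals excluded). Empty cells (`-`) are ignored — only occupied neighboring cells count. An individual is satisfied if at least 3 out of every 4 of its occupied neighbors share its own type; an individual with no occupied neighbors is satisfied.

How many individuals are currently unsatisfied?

17

(1,2)+ 1/2 ✗
(1,3)# 1/3 ✗
(1,4)# 2/3 ✗
(1,5)+ 0/3 ✗
(1,6)# 1/3 ✗
(1,7)+ 0/1 ✗
(2,1)+ 1/1 ✓
(2,2)+ 4/4 ✓
(2,3)+ 1/3 ✗
(2,4)# 2/4 ✗
(2,5)# 2/4 ✗
(2,6)# 3/3 ✓
(3,2)+ 2/2 ✓
(3,4)+ 2/3 ✗
(3,5)+ 1/3 ✗
(3,6)# 1/3 ✗
(3,7)+ 0/1 ✗
(4,1)+ 1/2 ✗
(4,2)+ 3/3 ✓
(4,4)+ 1/1 ✓
(5,1)# 0/2 ✗
(5,2)+ 1/3 ✗
(5,3)# 0/1 ✗
(5,5)+ 1/1 ✓
(5,6)+ 1/1 ✓
Unsatisfied: (1,2), (1,3), (1,4), (1,5), (1,6), (1,7), (2,3), (2,4), (2,5), (3,4), (3,5), (3,6), (3,7), (4,1), (5,1), (5,2), (5,3) — 17 in total.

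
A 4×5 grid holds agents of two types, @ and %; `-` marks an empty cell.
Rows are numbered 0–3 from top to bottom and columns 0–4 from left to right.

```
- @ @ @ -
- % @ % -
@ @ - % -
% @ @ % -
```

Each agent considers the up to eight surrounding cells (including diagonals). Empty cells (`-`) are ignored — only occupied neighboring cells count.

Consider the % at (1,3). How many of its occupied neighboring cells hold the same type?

Occupied neighbors of (1,3): (0,2)=@, (0,3)=@, (1,2)=@, (2,3)=%.
Same type (%): 1 of 4.

1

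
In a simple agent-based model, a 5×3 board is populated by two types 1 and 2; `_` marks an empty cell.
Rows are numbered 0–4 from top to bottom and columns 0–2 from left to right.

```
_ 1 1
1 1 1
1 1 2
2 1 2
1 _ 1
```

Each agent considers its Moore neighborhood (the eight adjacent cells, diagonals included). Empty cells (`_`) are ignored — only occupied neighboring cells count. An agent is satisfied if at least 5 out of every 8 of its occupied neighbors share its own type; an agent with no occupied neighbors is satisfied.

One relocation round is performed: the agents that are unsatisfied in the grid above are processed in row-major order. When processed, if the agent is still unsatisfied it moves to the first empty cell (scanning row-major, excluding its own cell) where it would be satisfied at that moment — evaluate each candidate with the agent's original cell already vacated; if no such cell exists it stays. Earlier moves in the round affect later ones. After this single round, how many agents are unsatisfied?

6

Initially unsatisfied (in order): (2,2), (3,0), (3,1), (3,2), (4,0), (4,2).
  (2,2): no empty cell satisfies it; stays.
  (3,0): no empty cell satisfies it; stays.
  (3,1) → (0,0).
  (3,2): no empty cell satisfies it; stays.
  (4,0): no empty cell satisfies it; stays.
  (4,2): no empty cell satisfies it; stays.
Resulting grid:
1 1 1
1 1 1
1 1 2
2 _ 2
1 _ 1
Unsatisfied now: (2,1), (2,2), (3,0), (3,2), (4,0), (4,2).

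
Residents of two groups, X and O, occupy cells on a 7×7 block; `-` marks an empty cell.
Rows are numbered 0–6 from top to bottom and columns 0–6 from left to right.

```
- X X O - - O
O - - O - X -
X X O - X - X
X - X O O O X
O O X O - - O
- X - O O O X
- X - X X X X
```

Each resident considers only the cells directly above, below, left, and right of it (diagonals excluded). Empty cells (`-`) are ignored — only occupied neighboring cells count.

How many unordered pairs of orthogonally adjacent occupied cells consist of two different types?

17

Scan each occupied cell's neighbors to the right and below so each pair is counted once.
From row 0: 1 unlike of 3 pairs (running 1/3).
From row 1: 1 unlike of 1 pairs (running 2/4).
From row 2: 3 unlike of 6 pairs (running 5/10).
From row 3: 4 unlike of 8 pairs (running 9/18).
From row 4: 4 unlike of 6 pairs (running 13/24).
From row 5: 4 unlike of 8 pairs (running 17/32).
From row 6: 0 unlike of 3 pairs (running 17/35).
Total adjacent occupied pairs: 35; unlike-type pairs: 17.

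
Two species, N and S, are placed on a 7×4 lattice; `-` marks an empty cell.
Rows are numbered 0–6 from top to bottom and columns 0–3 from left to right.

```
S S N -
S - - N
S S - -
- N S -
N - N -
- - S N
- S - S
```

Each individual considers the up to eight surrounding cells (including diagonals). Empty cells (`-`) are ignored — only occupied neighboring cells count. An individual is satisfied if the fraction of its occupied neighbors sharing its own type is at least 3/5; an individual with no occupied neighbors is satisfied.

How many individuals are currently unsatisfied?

Row 0: (0,0)S 2/2 ok · (0,1)S 2/3 ok · (0,2)N 1/2 unhappy
Row 1: (1,0)S 4/4 ok · (1,3)N 1/1 ok
Row 2: (2,0)S 2/3 ok · (2,1)S 3/4 ok
Row 3: (3,1)N 2/5 unhappy · (3,2)S 1/3 unhappy
Row 4: (4,0)N 1/1 ok · (4,2)N 2/4 unhappy
Row 5: (5,2)S 2/4 unhappy · (5,3)N 1/3 unhappy
Row 6: (6,1)S 1/1 ok · (6,3)S 1/2 unhappy
Unsatisfied: (0,2), (3,1), (3,2), (4,2), (5,2), (5,3), (6,3) — 7 in total.

7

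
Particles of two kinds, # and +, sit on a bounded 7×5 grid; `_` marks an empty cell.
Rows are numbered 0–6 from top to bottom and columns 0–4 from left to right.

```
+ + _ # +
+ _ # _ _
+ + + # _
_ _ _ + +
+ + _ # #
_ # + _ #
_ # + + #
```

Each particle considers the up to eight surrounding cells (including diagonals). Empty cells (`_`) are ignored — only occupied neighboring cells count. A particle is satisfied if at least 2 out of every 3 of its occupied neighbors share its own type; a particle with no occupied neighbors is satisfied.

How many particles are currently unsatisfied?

16

Row 0: (0,0)+ 2/2 ok · (0,1)+ 2/3 ok · (0,3)# 1/2 unhappy · (0,4)+ 0/1 unhappy
Row 1: (1,0)+ 4/4 ok · (1,2)# 2/5 unhappy
Row 2: (2,0)+ 2/2 ok · (2,1)+ 3/4 ok · (2,2)+ 2/4 unhappy · (2,3)# 1/4 unhappy
Row 3: (3,3)+ 2/5 unhappy · (3,4)+ 1/4 unhappy
Row 4: (4,0)+ 1/2 unhappy · (4,1)+ 2/3 ok · (4,3)# 2/5 unhappy · (4,4)# 2/4 unhappy
Row 5: (5,1)# 1/5 unhappy · (5,2)+ 3/6 unhappy · (5,4)# 3/4 ok
Row 6: (6,1)# 1/3 unhappy · (6,2)+ 2/4 unhappy · (6,3)+ 2/4 unhappy · (6,4)# 1/2 unhappy
Unsatisfied: (0,3), (0,4), (1,2), (2,2), (2,3), (3,3), (3,4), (4,0), (4,3), (4,4), (5,1), (5,2), (6,1), (6,2), (6,3), (6,4) — 16 in total.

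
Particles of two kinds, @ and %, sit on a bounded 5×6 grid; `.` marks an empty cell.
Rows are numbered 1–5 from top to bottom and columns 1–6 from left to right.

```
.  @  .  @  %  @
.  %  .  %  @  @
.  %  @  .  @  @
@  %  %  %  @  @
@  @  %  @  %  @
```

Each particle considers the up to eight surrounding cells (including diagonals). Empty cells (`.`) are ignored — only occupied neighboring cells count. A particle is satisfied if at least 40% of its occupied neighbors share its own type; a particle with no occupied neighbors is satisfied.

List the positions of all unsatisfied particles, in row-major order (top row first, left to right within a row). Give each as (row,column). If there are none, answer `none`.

(1,2), (1,4), (1,5), (2,2), (2,4), (3,3), (5,4), (5,5)

Row 1: (1,2)@ 0/1 not · (1,4)@ 1/3 not · (1,5)% 1/5 not · (1,6)@ 2/3 satisfied
Row 2: (2,2)% 1/3 not · (2,4)% 1/5 not · (2,5)@ 5/7 satisfied · (2,6)@ 4/5 satisfied
Row 3: (3,2)% 3/5 satisfied · (3,3)@ 0/6 not · (3,5)@ 5/7 satisfied · (3,6)@ 5/5 satisfied
Row 4: (4,1)@ 2/4 satisfied · (4,2)% 3/7 satisfied · (4,3)% 4/7 satisfied · (4,4)% 3/7 satisfied · (4,5)@ 5/7 satisfied · (4,6)@ 4/5 satisfied
Row 5: (5,1)@ 2/3 satisfied · (5,2)@ 2/5 satisfied · (5,3)% 3/5 satisfied · (5,4)@ 1/5 not · (5,5)% 1/5 not · (5,6)@ 2/3 satisfied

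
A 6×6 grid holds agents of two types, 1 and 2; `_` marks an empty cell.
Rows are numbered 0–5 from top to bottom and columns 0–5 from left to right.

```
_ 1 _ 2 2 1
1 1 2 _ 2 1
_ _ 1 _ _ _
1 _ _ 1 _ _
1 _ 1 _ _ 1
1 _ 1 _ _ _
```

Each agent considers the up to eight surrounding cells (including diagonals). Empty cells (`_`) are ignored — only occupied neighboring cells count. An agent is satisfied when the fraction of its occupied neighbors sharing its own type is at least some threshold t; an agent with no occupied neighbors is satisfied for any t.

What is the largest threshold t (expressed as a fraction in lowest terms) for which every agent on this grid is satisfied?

1/4

(0,1)1 2/3
(0,3)2 3/3
(0,4)2 2/4
(0,5)1 1/3
(1,0)1 2/2
(1,1)1 3/4
(1,2)2 1/4
(1,4)2 2/4
(1,5)1 1/3
(2,2)1 2/3
(3,0)1 1/1
(3,3)1 2/2
(4,0)1 2/2
(4,2)1 2/2
(4,5)1 — no occupied neighbors
(5,0)1 1/1
(5,2)1 1/1
The smallest same-type fraction is 1/4 at (1,2), which reduces to 1/4. Any threshold above that leaves this agent unsatisfied.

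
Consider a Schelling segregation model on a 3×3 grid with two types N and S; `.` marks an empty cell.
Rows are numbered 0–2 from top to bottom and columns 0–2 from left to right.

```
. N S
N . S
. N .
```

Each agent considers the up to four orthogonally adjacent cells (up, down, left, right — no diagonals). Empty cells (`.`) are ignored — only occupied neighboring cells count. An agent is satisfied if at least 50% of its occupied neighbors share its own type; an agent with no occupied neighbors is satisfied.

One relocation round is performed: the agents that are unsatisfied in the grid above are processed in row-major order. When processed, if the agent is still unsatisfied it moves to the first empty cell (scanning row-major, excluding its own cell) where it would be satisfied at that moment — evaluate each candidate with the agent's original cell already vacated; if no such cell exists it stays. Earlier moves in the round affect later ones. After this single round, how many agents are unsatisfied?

Initially unsatisfied (in order): (0,1).
  (0,1) → (0,0).
Resulting grid:
N . S
N . S
. N .
All satisfied now.

0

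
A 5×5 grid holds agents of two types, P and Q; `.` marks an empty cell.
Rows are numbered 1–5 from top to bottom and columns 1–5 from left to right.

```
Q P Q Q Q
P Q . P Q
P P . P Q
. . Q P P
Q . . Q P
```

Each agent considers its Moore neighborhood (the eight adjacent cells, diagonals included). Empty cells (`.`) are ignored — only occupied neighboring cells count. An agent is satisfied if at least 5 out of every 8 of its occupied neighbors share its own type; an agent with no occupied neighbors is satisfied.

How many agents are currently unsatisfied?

14

Row 1: (1,1)Q 1/3 unhappy · (1,2)P 1/4 unhappy · (1,3)Q 2/4 unhappy · (1,4)Q 3/4 ok · (1,5)Q 2/3 ok
Row 2: (2,1)P 3/5 unhappy · (2,2)Q 2/6 unhappy · (2,4)P 1/6 unhappy · (2,5)Q 3/5 unhappy
Row 3: (3,1)P 2/3 ok · (3,2)P 2/4 unhappy · (3,4)P 3/6 unhappy · (3,5)Q 1/5 unhappy
Row 4: (4,3)Q 1/4 unhappy · (4,4)P 3/6 unhappy · (4,5)P 3/5 unhappy
Row 5: (5,1)Q 0/0 ok · (5,4)Q 1/4 unhappy · (5,5)P 2/3 ok
Unsatisfied: (1,1), (1,2), (1,3), (2,1), (2,2), (2,4), (2,5), (3,2), (3,4), (3,5), (4,3), (4,4), (4,5), (5,4) — 14 in total.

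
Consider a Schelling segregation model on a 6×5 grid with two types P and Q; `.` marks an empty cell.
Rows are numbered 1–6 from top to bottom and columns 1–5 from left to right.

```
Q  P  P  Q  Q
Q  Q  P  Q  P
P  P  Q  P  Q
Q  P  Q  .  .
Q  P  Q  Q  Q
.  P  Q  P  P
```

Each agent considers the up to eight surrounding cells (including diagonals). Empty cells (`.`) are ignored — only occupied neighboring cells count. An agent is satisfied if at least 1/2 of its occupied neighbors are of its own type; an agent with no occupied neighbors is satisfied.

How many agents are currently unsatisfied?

22

(1,1)Q 2/3 ok
(1,2)P 2/5 unhappy
(1,3)P 2/5 unhappy
(1,4)Q 2/5 unhappy
(1,5)Q 2/3 ok
(2,1)Q 2/5 unhappy
(2,2)Q 3/8 unhappy
(2,3)P 4/8 ok
(2,4)Q 4/8 ok
(2,5)P 1/5 unhappy
(3,1)P 2/5 unhappy
(3,2)P 3/8 unhappy
(3,3)Q 3/7 unhappy
(3,4)P 2/6 unhappy
(3,5)Q 1/3 unhappy
(4,1)Q 1/5 unhappy
(4,2)P 3/8 unhappy
(4,3)Q 3/7 unhappy
(5,1)Q 1/4 unhappy
(5,2)P 2/7 unhappy
(5,3)Q 3/7 unhappy
(5,4)Q 4/6 ok
(5,5)Q 1/3 unhappy
(6,2)P 1/4 unhappy
(6,3)Q 2/5 unhappy
(6,4)P 1/5 unhappy
(6,5)P 1/3 unhappy
Unsatisfied: (1,2), (1,3), (1,4), (2,1), (2,2), (2,5), (3,1), (3,2), (3,3), (3,4), (3,5), (4,1), (4,2), (4,3), (5,1), (5,2), (5,3), (5,5), (6,2), (6,3), (6,4), (6,5) — 22 in total.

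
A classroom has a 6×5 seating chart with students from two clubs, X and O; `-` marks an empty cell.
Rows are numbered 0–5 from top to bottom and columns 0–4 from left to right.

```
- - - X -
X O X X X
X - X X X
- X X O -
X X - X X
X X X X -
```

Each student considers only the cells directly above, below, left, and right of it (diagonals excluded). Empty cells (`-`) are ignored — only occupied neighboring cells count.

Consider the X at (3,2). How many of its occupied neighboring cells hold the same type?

Occupied neighbors of (3,2): (2,2)=X, (3,1)=X, (3,3)=O.
Same type (X): 2 of 3.

2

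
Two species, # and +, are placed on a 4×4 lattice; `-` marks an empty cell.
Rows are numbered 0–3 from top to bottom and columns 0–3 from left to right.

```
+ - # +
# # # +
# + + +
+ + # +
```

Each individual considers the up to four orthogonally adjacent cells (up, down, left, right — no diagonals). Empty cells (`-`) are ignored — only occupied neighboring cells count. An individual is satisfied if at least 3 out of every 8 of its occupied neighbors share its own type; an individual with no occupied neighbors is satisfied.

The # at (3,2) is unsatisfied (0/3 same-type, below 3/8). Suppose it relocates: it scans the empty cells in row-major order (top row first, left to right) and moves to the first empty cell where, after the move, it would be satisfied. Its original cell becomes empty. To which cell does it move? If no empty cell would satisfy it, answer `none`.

(0,1)

Vacating (3,2). Empty cells in order:
  (0,1): 2/3 same-type → satisfied — stop here.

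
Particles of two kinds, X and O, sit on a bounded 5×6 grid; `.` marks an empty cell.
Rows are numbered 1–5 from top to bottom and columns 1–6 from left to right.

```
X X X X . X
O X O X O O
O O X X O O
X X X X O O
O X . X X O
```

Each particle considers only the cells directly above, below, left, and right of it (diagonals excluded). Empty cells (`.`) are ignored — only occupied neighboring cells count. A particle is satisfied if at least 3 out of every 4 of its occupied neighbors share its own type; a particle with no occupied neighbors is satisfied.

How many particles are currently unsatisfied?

18

(1,1)X 1/2 not
(1,2)X 3/3 satisfied
(1,3)X 2/3 not
(1,4)X 2/2 satisfied
(1,6)X 0/1 not
(2,1)O 1/3 not
(2,2)X 1/4 not
(2,3)O 0/4 not
(2,4)X 2/4 not
(2,5)O 2/3 not
(2,6)O 2/3 not
(3,1)O 2/3 not
(3,2)O 1/4 not
(3,3)X 2/4 not
(3,4)X 3/4 satisfied
(3,5)O 3/4 satisfied
(3,6)O 3/3 satisfied
(4,1)X 1/3 not
(4,2)X 3/4 satisfied
(4,3)X 3/3 satisfied
(4,4)X 3/4 satisfied
(4,5)O 2/4 not
(4,6)O 3/3 satisfied
(5,1)O 0/2 not
(5,2)X 1/2 not
(5,4)X 2/2 satisfied
(5,5)X 1/3 not
(5,6)O 1/2 not
Unsatisfied: (1,1), (1,3), (1,6), (2,1), (2,2), (2,3), (2,4), (2,5), (2,6), (3,1), (3,2), (3,3), (4,1), (4,5), (5,1), (5,2), (5,5), (5,6) — 18 in total.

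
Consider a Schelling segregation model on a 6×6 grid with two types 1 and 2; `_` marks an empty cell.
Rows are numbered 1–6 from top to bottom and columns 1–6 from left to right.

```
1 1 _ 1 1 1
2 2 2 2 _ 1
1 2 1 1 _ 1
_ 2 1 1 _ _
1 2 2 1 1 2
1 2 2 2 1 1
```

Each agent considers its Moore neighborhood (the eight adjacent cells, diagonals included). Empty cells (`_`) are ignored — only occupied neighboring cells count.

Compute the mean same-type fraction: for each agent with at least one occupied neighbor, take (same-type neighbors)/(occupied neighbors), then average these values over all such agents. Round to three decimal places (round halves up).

0.517

Row 1: (1,1)1 1/3 · (1,2)1 1/4 · (1,4)1 1/3 · (1,5)1 3/4 · (1,6)1 2/2
Row 2: (2,1)2 2/5 · (2,2)2 3/7 · (2,3)2 3/7 · (2,4)2 1/5 · (2,6)1 3/3
Row 3: (3,1)1 0/4 · (3,2)2 4/7 · (3,3)1 3/8 · (3,4)1 3/5 · (3,6)1 1/1
Row 4: (4,2)2 3/7 · (4,3)1 4/8 · (4,4)1 5/6
Row 5: (5,1)1 1/4 · (5,2)2 4/7 · (5,3)2 5/8 · (5,4)1 4/7 · (5,5)1 4/6 · (5,6)2 0/3
Row 6: (6,1)1 1/3 · (6,2)2 3/5 · (6,3)2 4/5 · (6,4)2 2/5 · (6,5)1 3/5 · (6,6)1 2/3
Sum over 30 agents: 1/3 + 1/4 + 1/3 + 3/4 + 2/2 + 2/5 + 3/7 + 3/7 + 1/5 + 3/3 + 0/4 + 4/7 + 3/8 + 3/5 + 1/1 + 3/7 + 4/8 + 5/6 + 1/4 + 4/7 + 5/8 + 4/7 + 4/6 + 0/3 + 1/3 + 3/5 + 4/5 + 2/5 + 3/5 + 2/3 = 931/60; mean = 931/60 ÷ 30 = 931/1800 = 0.517222… → 0.517.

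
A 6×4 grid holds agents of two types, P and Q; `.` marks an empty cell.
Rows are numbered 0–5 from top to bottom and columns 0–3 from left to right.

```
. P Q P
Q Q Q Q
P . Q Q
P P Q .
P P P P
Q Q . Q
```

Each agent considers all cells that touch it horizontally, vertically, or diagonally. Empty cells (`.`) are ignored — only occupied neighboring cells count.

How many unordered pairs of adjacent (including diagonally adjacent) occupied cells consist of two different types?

21

Scan each occupied cell's neighbors to the right and below (and the two forward diagonals) so each pair is counted once.
Row 0: P(0,1)–Q(0,2)≠ P(0,1)–Q(1,1)≠ P(0,1)–Q(1,2)≠ P(0,1)–Q(1,0)≠ Q(0,2)–P(0,3)≠ Q(0,2)–Q(1,2)= Q(0,2)–Q(1,3)= Q(0,2)–Q(1,1)= P(0,3)–Q(1,3)≠ P(0,3)–Q(1,2)≠  → 7/10 unlike.
Row 1: Q(1,0)–Q(1,1)= Q(1,0)–P(2,0)≠ Q(1,1)–Q(1,2)= Q(1,1)–Q(2,2)= Q(1,1)–P(2,0)≠ Q(1,2)–Q(1,3)= Q(1,2)–Q(2,2)= Q(1,2)–Q(2,3)= Q(1,3)–Q(2,3)= Q(1,3)–Q(2,2)=  → 2/10 unlike.
Row 2: P(2,0)–P(3,0)= P(2,0)–P(3,1)= Q(2,2)–Q(2,3)= Q(2,2)–Q(3,2)= Q(2,2)–P(3,1)≠ Q(2,3)–Q(3,2)=  → 1/6 unlike.
Row 3: P(3,0)–P(3,1)= P(3,0)–P(4,0)= P(3,0)–P(4,1)= P(3,1)–Q(3,2)≠ P(3,1)–P(4,1)= P(3,1)–P(4,2)= P(3,1)–P(4,0)= Q(3,2)–P(4,2)≠ Q(3,2)–P(4,3)≠ Q(3,2)–P(4,1)≠  → 4/10 unlike.
Row 4: P(4,0)–P(4,1)= P(4,0)–Q(5,0)≠ P(4,0)–Q(5,1)≠ P(4,1)–P(4,2)= P(4,1)–Q(5,1)≠ P(4,1)–Q(5,0)≠ P(4,2)–P(4,3)= P(4,2)–Q(5,3)≠ P(4,2)–Q(5,1)≠ P(4,3)–Q(5,3)≠  → 7/10 unlike.
Row 5: Q(5,0)–Q(5,1)=  → 0/1 unlike.
Total adjacent occupied pairs: 47; unlike-type pairs: 21.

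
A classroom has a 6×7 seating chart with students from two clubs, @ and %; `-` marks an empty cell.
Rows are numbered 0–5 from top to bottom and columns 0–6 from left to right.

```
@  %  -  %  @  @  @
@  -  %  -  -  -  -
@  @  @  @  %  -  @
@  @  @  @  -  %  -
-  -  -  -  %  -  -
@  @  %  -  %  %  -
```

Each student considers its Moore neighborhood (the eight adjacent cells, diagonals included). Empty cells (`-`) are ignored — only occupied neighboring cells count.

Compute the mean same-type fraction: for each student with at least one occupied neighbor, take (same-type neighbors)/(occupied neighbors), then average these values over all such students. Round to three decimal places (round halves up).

(0,0)@ 1/2
(0,1)% 1/3
(0,3)% 1/2
(0,4)@ 1/2
(0,5)@ 2/2
(0,6)@ 1/1
(1,0)@ 3/4
(1,2)% 2/5
(2,0)@ 4/4
(2,1)@ 6/7
(2,2)@ 5/6
(2,3)@ 3/5
(2,4)% 1/3
(2,6)@ 0/1
(3,0)@ 3/3
(3,1)@ 5/5
(3,2)@ 5/5
(3,3)@ 3/5
(3,5)% 2/3
(4,4)% 3/4
(5,0)@ 1/1
(5,1)@ 1/2
(5,2)% 0/1
(5,4)% 2/2
(5,5)% 2/2
Sum over 25 students: 1/2 + 1/3 + 1/2 + 1/2 + 2/2 + 1/1 + 3/4 + 2/5 + 4/4 + 6/7 + 5/6 + 3/5 + 1/3 + 0/1 + 3/3 + 5/5 + 5/5 + 3/5 + 2/3 + 3/4 + 1/1 + 1/2 + 0/1 + 2/2 + 2/2 = 1798/105; mean = 1798/105 ÷ 25 = 1798/2625 = 0.684952… → 0.685.

0.685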